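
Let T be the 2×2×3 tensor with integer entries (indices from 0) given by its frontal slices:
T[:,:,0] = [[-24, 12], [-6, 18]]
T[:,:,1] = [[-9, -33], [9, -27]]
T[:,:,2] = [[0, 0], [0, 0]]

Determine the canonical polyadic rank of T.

2

Lower bound: the mode-2 unfolding of T (rows indexed by j, columns by (i,k) = (0,0), (0,1), (0,2), (1,0), (1,1), (1,2)) is [[-24, -9, 0, -6, 9, 0], [12, -33, 0, 18, -27, 0]].
There the 2×2 minor on rows j ∈ {0, 1}, columns (i,k) ∈ {(0,0), (0,1)} is det [[-24, -9], [12, -33]] = 900 ≠ 0, so this unfolding has rank ≥ 2; CP rank is at least every unfolding rank, so rank(T) ≥ 2. (Unfolding ranks only ever bound the CP rank from below — rank(T) can be strictly larger than all of them — so the matching upper bound has to come from an explicit 2-term decomposition.)
Upper bound — finding two terms. Write S_k = T[:,:,k] for the frontal slices: S₀ = [[-24, 12], [-6, 18]], S₁ = [[-9, -33], [9, -27]], S₂ = [[0, 0], [0, 0]].
If T = a₁ ⊗ b₁ ⊗ c₁ + a₂ ⊗ b₂ ⊗ c₂ then each S_k = c₁[k]·a₁b₁ᵀ + c₂[k]·a₂b₂ᵀ. S₀ and S₁ are linearly independent, so a₁b₁ᵀ and a₂b₂ᵀ must span the same plane of matrices: they are the rank-1 matrices of the form x·S₀ + y·S₁.
det(x·S₀ + y·S₁) is −360·x² + 180·xy + 540·y² = (-180)·(2·x − 3·y)(x + y), vanishing at (x:y) = (3:2) and (1:-1).
M₁ = 3·S₀ + 2·S₁ = [[-90, -30], [0, 0]] = (-30)·[1, 0][3, 1]ᵀ and M₂ = S₀ − S₁ = [[-15, 45], [-15, 45]] = (-15)·[1, 1][1, -3]ᵀ, so take a₁ = [1, 0], b₁ = [3, 1], a₂ = [1, 1], b₂ = [1, -3].
Each slice is an integer combination of E₁ = a₁b₁ᵀ and E₂ = a₂b₂ᵀ: S₀ = −6·E₁ − 6·E₂, S₁ = −6·E₁ + 9·E₂, S₂ = 0; reading off coefficients, c₁ = [-6, -6, 0] and c₂ = [-6, 9, 0].
Hence T = [1, 0] ⊗ [3, 1] ⊗ [-6, -6, 0] + [1, 1] ⊗ [1, -3] ⊗ [-6, 9, 0], so rank(T) ≤ 2.
These bounds meet, so rank(T) = 2.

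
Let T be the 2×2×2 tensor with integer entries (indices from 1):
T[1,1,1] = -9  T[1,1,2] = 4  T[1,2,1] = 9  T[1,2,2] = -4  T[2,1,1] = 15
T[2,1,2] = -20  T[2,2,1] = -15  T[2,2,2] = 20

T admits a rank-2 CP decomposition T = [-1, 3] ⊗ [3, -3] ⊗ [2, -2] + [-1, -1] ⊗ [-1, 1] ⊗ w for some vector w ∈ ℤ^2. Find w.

Subtract the known terms from T to get the rank-1 residual R = [-1, -1] ⊗ [-1, 1] ⊗ w, so R[i,j,k] = a[i]·b[j]·w[k]. Pick indices with nonzero a[1]·b[1] = (-1)·(-1) = 1. Only the fibre through (1,1,·) is needed: R[1,1,:] = T[1,1,:] − Σₗ aₗ[1]bₗ[1]cₗ = [-9, 4] − (-1)·(3)·[2, -2] = [-3, -2]. Then w[k] = R[1,1,k] / 1 for each k, giving w = [-3, -2] / 1 = [-3, -2].

w = [-3, -2]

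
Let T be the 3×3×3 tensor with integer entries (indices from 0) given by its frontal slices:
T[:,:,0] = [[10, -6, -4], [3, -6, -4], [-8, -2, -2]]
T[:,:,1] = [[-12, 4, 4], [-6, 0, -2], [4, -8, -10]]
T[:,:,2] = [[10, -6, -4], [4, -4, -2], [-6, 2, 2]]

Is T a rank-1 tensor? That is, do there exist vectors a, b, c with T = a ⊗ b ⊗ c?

No

The mode-2 unfolding of T (rows indexed by j, columns by (i,k) = (0,0), (0,1), (0,2), (1,0), (1,1), (1,2), (2,0), (2,1), (2,2)) is [[10, -12, 10, 3, -6, 4, -8, 4, -6], [-6, 4, -6, -6, 0, -4, -2, -8, 2], [-4, 4, -4, -4, -2, -2, -2, -10, 2]].
There the 3×3 minor on rows j ∈ {0, 1, 2}, columns (i,k) ∈ {(0,0), (0,1), (1,0)} is det [[10, -12, 3], [-6, 4, -6], [-4, 4, -4]] = 56 ≠ 0, so this unfolding has rank ≥ 3; CP rank is at least every unfolding rank, so rank(T) ≥ 3.
In particular rank(T) ≥ 3 > 1, so T is not rank-1.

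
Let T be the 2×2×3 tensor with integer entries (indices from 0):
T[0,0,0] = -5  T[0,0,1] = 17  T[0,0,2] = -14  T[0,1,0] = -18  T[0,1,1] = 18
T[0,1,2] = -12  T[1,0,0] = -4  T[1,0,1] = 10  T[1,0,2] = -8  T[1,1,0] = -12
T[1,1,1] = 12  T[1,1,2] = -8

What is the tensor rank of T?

Lower bound: the mode-1 unfolding of T (rows indexed by i, columns by (j,k) = (0,0), (0,1), (0,2), (1,0), (1,1), (1,2)) is [[-5, 17, -14, -18, 18, -12], [-4, 10, -8, -12, 12, -8]].
There the 2×2 minor on rows i ∈ {0, 1}, columns (j,k) ∈ {(0,0), (0,1)} is det [[-5, 17], [-4, 10]] = 18 ≠ 0, so this unfolding has rank ≥ 2; CP rank is at least every unfolding rank, so rank(T) ≥ 2. (Flattening ranks never certify an upper bound on CP rank; for that we must actually write T with 2 rank-1 terms.)
Upper bound — finding two terms. Write S_k = T[:,:,k] for the frontal slices: S₀ = [[-5, -18], [-4, -12]], S₁ = [[17, 18], [10, 12]], S₂ = [[-14, -12], [-8, -8]].
If T = a₁ ⊗ b₁ ⊗ c₁ + a₂ ⊗ b₂ ⊗ c₂ then each S_k = c₁[k]·a₁b₁ᵀ + c₂[k]·a₂b₂ᵀ. S₀ and S₁ are linearly independent, so a₁b₁ᵀ and a₂b₂ᵀ must span the same plane of matrices: they are the rank-1 matrices of the form x·S₀ + y·S₁.
det(x·S₀ + y·S₁) is −12·x² − 12·xy + 24·y² = (-12)·(x + 2·y)(x − y), vanishing at (x:y) = (2:-1) and (1:1).
M₁ = 2·S₀ − S₁ = [[-27, -54], [-18, -36]] = (-9)·[3, 2][1, 2]ᵀ and M₂ = S₀ + S₁ = [[12, 0], [6, 0]] = 6·[2, 1][1, 0]ᵀ, so take a₁ = [3, 2], b₁ = [1, 2], a₂ = [2, 1], b₂ = [1, 0].
Each slice is an integer combination of E₁ = a₁b₁ᵀ and E₂ = a₂b₂ᵀ: S₀ = −3·E₁ + 2·E₂, S₁ = 3·E₁ + 4·E₂, S₂ = −2·E₁ − 4·E₂; reading off coefficients, c₁ = [-3, 3, -2] and c₂ = [2, 4, -4].
Hence T = [3, 2] ⊗ [1, 2] ⊗ [-3, 3, -2] + [2, 1] ⊗ [1, 0] ⊗ [2, 4, -4], so rank(T) ≤ 2.
These bounds meet, so rank(T) = 2.

2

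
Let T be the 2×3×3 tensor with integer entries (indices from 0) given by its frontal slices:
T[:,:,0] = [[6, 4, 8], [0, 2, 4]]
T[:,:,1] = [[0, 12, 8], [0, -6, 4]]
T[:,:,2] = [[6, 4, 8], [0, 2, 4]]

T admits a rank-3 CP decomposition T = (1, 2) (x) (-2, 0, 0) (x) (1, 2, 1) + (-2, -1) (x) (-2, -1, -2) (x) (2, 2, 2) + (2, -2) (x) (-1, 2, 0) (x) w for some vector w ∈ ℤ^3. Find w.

w = (0, 2, 0)

Subtract the known terms from T to get the rank-1 residual R = (2, -2) (x) (-1, 2, 0) (x) w, so R[i,j,k] = a[i]·b[j]·w[k]. Pick indices with nonzero a[0]·b[0] = (2)·(-1) = -2. Only the fibre through (0,0,·) is needed: R[0,0,:] = T[0,0,:] − Σₗ aₗ[0]bₗ[0]cₗ = [6, 0, 6] − (1)·(-2)·(1, 2, 1) − (-2)·(-2)·(2, 2, 2) = [0, -4, 0]. Then w[k] = R[0,0,k] / -2 for each k, giving w = [0, -4, 0] / -2 = (0, 2, 0).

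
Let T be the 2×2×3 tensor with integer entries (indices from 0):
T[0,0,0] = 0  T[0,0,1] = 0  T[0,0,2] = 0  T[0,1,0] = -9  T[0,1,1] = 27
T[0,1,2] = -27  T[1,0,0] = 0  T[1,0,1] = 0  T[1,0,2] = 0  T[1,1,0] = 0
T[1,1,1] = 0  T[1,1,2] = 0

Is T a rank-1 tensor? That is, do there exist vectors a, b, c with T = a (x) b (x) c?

Yes

If T = a (x) b (x) c then every fibre of T is a multiple of the corresponding factor, so read the factors off the fibres through the nonzero entry T[0,1,0] = -9.
The mode-1 fibre T[:,1,0] = [-9, 0] gives a = [1, 0] (primitive direction); the mode-2 fibre T[0,:,0] = [0, -9] gives b = [0, 1]; then c[k] = T[0,1,k] / (a[0]·b[1]) = [-9, 27, -27] / 1 = [-9, 27, -27].
Expanding [1, 0] (x) [0, 1] (x) [-9, 27, -27] reproduces all 12 entries of T, so T = [1, 0] (x) [0, 1] (x) [-9, 27, -27] and rank(T) ≤ 1.
Equivalently every frontal slice T[:,:,k] is c[k] times the rank-1 matrix [1, 0] (x) [0, 1]. So T has rank 1 (it is nonzero).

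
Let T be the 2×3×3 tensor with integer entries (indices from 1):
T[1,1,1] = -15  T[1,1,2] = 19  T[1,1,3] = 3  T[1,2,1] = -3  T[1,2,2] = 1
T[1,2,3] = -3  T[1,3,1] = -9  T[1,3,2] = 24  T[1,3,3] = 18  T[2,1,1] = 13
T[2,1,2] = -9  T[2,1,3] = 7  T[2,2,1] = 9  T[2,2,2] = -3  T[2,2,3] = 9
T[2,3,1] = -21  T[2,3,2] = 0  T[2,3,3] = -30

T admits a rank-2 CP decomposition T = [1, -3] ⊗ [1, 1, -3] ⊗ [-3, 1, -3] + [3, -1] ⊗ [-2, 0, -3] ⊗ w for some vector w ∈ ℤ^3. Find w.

w = [2, -3, -1]

Subtract the known terms from T to get the rank-1 residual R = [3, -1] ⊗ [-2, 0, -3] ⊗ w, so R[i,j,k] = a[i]·b[j]·w[k]. Pick indices with nonzero a[1]·b[1] = (3)·(-2) = -6. Only the fibre through (1,1,·) is needed: R[1,1,:] = T[1,1,:] − Σₗ aₗ[1]bₗ[1]cₗ = [-15, 19, 3] − (1)·(1)·[-3, 1, -3] = [-12, 18, 6]. Then w[k] = R[1,1,k] / -6 for each k, giving w = [-12, 18, 6] / -6 = [2, -3, -1].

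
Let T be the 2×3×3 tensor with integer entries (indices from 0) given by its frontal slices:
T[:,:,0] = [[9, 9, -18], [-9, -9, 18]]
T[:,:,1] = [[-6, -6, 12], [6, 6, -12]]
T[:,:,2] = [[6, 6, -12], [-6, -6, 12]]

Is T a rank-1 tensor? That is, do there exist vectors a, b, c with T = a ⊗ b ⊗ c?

Yes

If T = a ⊗ b ⊗ c then every fibre of T is a multiple of the corresponding factor, so read the factors off the fibres through the nonzero entry T[0,0,0] = 9.
The mode-1 fibre T[:,0,0] = [9, -9] gives a = [1, -1] (primitive direction); the mode-2 fibre T[0,:,0] = [9, 9, -18] gives b = [1, 1, -2]; then c[k] = T[0,0,k] / (a[0]·b[0]) = [9, -6, 6] / 1 = [9, -6, 6].
Expanding [1, -1] ⊗ [1, 1, -2] ⊗ [9, -6, 6] reproduces all 18 entries of T, so T = [1, -1] ⊗ [1, 1, -2] ⊗ [9, -6, 6] and rank(T) ≤ 1.
Equivalently every frontal slice T[:,:,k] is c[k] times the rank-1 matrix [1, -1] ⊗ [1, 1, -2]. So T has rank 1 (it is nonzero).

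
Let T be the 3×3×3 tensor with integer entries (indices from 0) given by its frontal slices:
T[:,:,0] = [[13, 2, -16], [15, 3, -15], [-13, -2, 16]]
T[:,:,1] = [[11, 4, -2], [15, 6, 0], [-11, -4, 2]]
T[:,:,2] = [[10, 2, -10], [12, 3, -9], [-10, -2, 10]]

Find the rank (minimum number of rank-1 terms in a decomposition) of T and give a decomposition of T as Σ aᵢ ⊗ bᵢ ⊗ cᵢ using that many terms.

Lower bound: the mode-3 unfolding of T (rows indexed by k, columns by (i,j) = (0,0), (0,1), (0,2), (1,0), (1,1), (1,2), (2,0), (2,1), (2,2)) is [[13, 2, -16, 15, 3, -15, -13, -2, 16], [11, 4, -2, 15, 6, 0, -11, -4, 2], [10, 2, -10, 12, 3, -9, -10, -2, 10]].
There the 2×2 minor on rows k ∈ {0, 1}, columns (i,j) ∈ {(0,0), (0,1)} is det [[13, 2], [11, 4]] = 30 ≠ 0, so this unfolding has rank ≥ 2; CP rank is at least every unfolding rank, so rank(T) ≥ 2. (Flattening ranks never certify an upper bound on CP rank; for that we must actually write T with 2 rank-1 terms.)
Upper bound — finding two terms. Write S_k = T[:,:,k] for the frontal slices: S₀ = [[13, 2, -16], [15, 3, -15], [-13, -2, 16]], S₁ = [[11, 4, -2], [15, 6, 0], [-11, -4, 2]], S₂ = [[10, 2, -10], [12, 3, -9], [-10, -2, 10]].
If T = a₁ ⊗ b₁ ⊗ c₁ + a₂ ⊗ b₂ ⊗ c₂ then each S_k = c₁[k]·a₁b₁ᵀ + c₂[k]·a₂b₂ᵀ. S₀ and S₁ are linearly independent, so a₁b₁ᵀ and a₂b₂ᵀ must span the same plane of matrices: they are the rank-1 matrices of the form x·S₀ + y·S₁.
The 2×2 minor of x·S₀ + y·S₁ on rows {0,1}, columns {0,1} is 9·x² + 21·xy + 6·y² = 3·(x + 2·y)(3·x + y), vanishing at (x:y) = (2:-1) and (1:-3).
M₁ = 2·S₀ − S₁ = [[15, 0, -30], [15, 0, -30], [-15, 0, 30]] = 15·(1, 1, -1)(1, 0, -2)ᵀ and M₂ = S₀ − 3·S₁ = [[-20, -10, -10], [-30, -15, -15], [20, 10, 10]] = (-5)·(2, 3, -2)(2, 1, 1)ᵀ, so take a₁ = (1, 1, -1), b₁ = (1, 0, -2), a₂ = (2, 3, -2), b₂ = (2, 1, 1).
Each slice is an integer combination of E₁ = a₁b₁ᵀ and E₂ = a₂b₂ᵀ: S₀ = 9·E₁ + E₂, S₁ = 3·E₁ + 2·E₂, S₂ = 6·E₁ + E₂; reading off coefficients, c₁ = (9, 3, 6) and c₂ = (1, 2, 1).
Hence T = (1, 1, -1) ⊗ (1, 0, -2) ⊗ (9, 3, 6) + (2, 3, -2) ⊗ (2, 1, 1) ⊗ (1, 2, 1), so rank(T) ≤ 2.
These bounds meet, so rank(T) = 2.

rank(T) = 2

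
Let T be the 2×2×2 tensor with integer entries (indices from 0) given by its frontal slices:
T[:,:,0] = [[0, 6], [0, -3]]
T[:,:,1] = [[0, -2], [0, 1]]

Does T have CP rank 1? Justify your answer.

Yes

If T = a (x) b (x) c then every fibre of T is a multiple of the corresponding factor, so read the factors off the fibres through the nonzero entry T[0,1,0] = 6.
The mode-1 fibre T[:,1,0] = [6, -3] gives a = [2, -1] (primitive direction); the mode-2 fibre T[0,:,0] = [0, 6] gives b = [0, 1]; then c[k] = T[0,1,k] / (a[0]·b[1]) = [6, -2] / 2 = [3, -1].
Expanding [2, -1] (x) [0, 1] (x) [3, -1] reproduces all 8 entries of T, so T = [2, -1] (x) [0, 1] (x) [3, -1] and rank(T) ≤ 1.
Equivalently every frontal slice T[:,:,k] is c[k] times the rank-1 matrix [2, -1] (x) [0, 1]. So T has rank 1 (it is nonzero).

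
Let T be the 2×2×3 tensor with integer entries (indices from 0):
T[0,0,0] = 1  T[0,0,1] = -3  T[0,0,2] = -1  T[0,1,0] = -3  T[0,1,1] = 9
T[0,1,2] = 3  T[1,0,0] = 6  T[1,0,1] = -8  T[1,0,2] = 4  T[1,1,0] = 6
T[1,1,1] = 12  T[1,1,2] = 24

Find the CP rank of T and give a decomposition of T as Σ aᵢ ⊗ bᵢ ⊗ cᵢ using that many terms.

Lower bound: the mode-2 unfolding of T (rows indexed by j, columns by (i,k) = (0,0), (0,1), (0,2), (1,0), (1,1), (1,2)) is [[1, -3, -1, 6, -8, 4], [-3, 9, 3, 6, 12, 24]].
There the 2×2 minor on rows j ∈ {0, 1}, columns (i,k) ∈ {(0,0), (1,0)} is det [[1, 6], [-3, 6]] = 24 ≠ 0, so this unfolding has rank ≥ 2; CP rank is at least every unfolding rank, so rank(T) ≥ 2. (Flattening ranks never certify an upper bound on CP rank; for that we must actually write T with 2 rank-1 terms.)
Upper bound — finding two terms. Write S_k = T[:,:,k] for the frontal slices: S₀ = [[1, -3], [6, 6]], S₁ = [[-3, 9], [-8, 12]], S₂ = [[-1, 3], [4, 24]].
If T = a₁ ⊗ b₁ ⊗ c₁ + a₂ ⊗ b₂ ⊗ c₂ then each S_k = c₁[k]·a₁b₁ᵀ + c₂[k]·a₂b₂ᵀ. S₀ and S₁ are linearly independent, so a₁b₁ᵀ and a₂b₂ᵀ must span the same plane of matrices: they are the rank-1 matrices of the form x·S₀ + y·S₁.
det(x·S₀ + y·S₁) is 24·x² − 84·xy + 36·y² = 12·(x − 3·y)(2·x − y), vanishing at (x:y) = (3:1) and (1:2).
M₁ = 3·S₀ + S₁ = [[0, 0], [10, 30]] = 10·[0, 1][1, 3]ᵀ and M₂ = S₀ + 2·S₁ = [[-5, 15], [-10, 30]] = (-5)·[1, 2][1, -3]ᵀ, so take a₁ = [0, 1], b₁ = [1, 3], a₂ = [1, 2], b₂ = [1, -3].
Each slice is an integer combination of E₁ = a₁b₁ᵀ and E₂ = a₂b₂ᵀ: S₀ = 4·E₁ + E₂, S₁ = −2·E₁ − 3·E₂, S₂ = 6·E₁ − E₂; reading off coefficients, c₁ = [4, -2, 6] and c₂ = [1, -3, -1].
Hence T = [0, 1] ⊗ [1, 3] ⊗ [4, -2, 6] + [1, 2] ⊗ [1, -3] ⊗ [1, -3, -1], so rank(T) ≤ 2.
These bounds meet, so rank(T) = 2.

rank(T) = 2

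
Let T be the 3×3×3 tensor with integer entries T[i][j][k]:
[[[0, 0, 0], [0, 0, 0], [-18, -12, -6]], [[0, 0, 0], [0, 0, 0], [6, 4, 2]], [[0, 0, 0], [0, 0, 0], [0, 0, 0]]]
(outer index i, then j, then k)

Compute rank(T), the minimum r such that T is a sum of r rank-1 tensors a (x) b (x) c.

Lower bound: T ≠ 0 (e.g. T[0,2,0] = -18), so rank(T) ≥ 1.
Upper bound: if T = a (x) b (x) c then every fibre of T is a multiple of the corresponding factor, so read the factors off the fibres through the nonzero entry T[0,2,0] = -18.
The mode-1 fibre T[:,2,0] = [-18, 6, 0] gives a = [3, -1, 0] (primitive direction); the mode-2 fibre T[0,:,0] = [0, 0, -18] gives b = [0, 0, 1]; then c[k] = T[0,2,k] / (a[0]·b[2]) = [-18, -12, -6] / 3 = [-6, -4, -2].
Expanding [3, -1, 0] (x) [0, 0, 1] (x) [-6, -4, -2] reproduces all 27 entries of T, so T = [3, -1, 0] (x) [0, 0, 1] (x) [-6, -4, -2] and rank(T) ≤ 1.
These bounds meet, so rank(T) = 1.

1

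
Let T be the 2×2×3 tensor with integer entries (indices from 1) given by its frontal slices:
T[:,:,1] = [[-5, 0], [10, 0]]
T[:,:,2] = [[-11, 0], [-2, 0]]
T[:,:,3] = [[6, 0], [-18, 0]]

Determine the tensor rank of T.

2

Lower bound: in the mode-3 unfolding of T (rows indexed by k, columns by (i,j)) the 2×2 minor on rows k ∈ {1, 2}, columns (i,j) ∈ {(1,1), (2,1)} is det [[-5, 10], [-11, -2]] = 120 ≠ 0, so that unfolding has rank ≥ 2 and hence rank(T) ≥ 2 (CP rank is at least every unfolding rank, though it can be larger).
Upper bound: T[:,j,:] = b[j]·M for every slice, with b = [1, 0] and M = [[-5, -11, 6], [10, -2, -18]] (rows i, columns k).
Splitting M by its rows (i = 1, 2), M = [1, 0][-5, -11, 6]ᵀ + [0, 1][10, -2, -18]ᵀ.
Hence T = [1, 0] ∘ [1, 0] ∘ [-5, -11, 6] + [0, 1] ∘ [1, 0] ∘ [10, -2, -18], so rank(T) ≤ 2.
These bounds meet, so rank(T) = 2.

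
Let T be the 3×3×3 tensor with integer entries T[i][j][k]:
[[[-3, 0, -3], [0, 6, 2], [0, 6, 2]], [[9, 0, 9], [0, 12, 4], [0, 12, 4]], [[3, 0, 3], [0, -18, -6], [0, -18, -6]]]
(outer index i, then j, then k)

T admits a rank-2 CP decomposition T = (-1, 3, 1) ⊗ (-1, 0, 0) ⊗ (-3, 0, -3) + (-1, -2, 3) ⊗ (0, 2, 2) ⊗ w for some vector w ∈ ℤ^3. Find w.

w = (0, -3, -1)

Subtract the known terms from T to get the rank-1 residual R = (-1, -2, 3) ⊗ (0, 2, 2) ⊗ w, so R[i,j,k] = a[i]·b[j]·w[k]. Pick indices with nonzero a[0]·b[1] = (-1)·(2) = -2. Only the fibre through (0,1,·) is needed: R[0,1,:] = T[0,1,:] − Σₗ aₗ[0]bₗ[1]cₗ = [0, 6, 2] − (-1)·(0)·(-3, 0, -3) = [0, 6, 2]. Then w[k] = R[0,1,k] / -2 for each k, giving w = [0, 6, 2] / -2 = (0, -3, -1).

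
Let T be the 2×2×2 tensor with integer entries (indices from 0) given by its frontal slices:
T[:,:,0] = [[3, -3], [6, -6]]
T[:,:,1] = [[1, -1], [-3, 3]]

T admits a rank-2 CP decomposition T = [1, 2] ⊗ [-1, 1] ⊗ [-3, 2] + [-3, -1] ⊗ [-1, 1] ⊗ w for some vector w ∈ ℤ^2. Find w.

w = [0, 1]

Subtract the known terms from T to get the rank-1 residual R = [-3, -1] ⊗ [-1, 1] ⊗ w, so R[i,j,k] = a[i]·b[j]·w[k]. Pick indices with nonzero a[0]·b[0] = (-3)·(-1) = 3. Only the fibre through (0,0,·) is needed: R[0,0,:] = T[0,0,:] − Σₗ aₗ[0]bₗ[0]cₗ = [3, 1] − (1)·(-1)·[-3, 2] = [0, 3]. Then w[k] = R[0,0,k] / 3 for each k, giving w = [0, 3] / 3 = [0, 1].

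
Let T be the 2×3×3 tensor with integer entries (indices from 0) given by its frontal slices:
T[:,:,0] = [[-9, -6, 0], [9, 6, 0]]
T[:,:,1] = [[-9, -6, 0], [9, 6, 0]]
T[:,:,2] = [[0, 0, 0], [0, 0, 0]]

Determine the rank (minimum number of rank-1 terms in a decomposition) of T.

1

Lower bound: T ≠ 0 (e.g. T[0,0,0] = -9), so rank(T) ≥ 1.
Upper bound: if T = a (x) b (x) c then every fibre of T is a multiple of the corresponding factor, so read the factors off the fibres through the nonzero entry T[0,0,0] = -9.
The mode-1 fibre T[:,0,0] = [-9, 9] gives a = [1, -1] (primitive direction); the mode-2 fibre T[0,:,0] = [-9, -6, 0] gives b = [3, 2, 0]; then c[k] = T[0,0,k] / (a[0]·b[0]) = [-9, -9, 0] / 3 = [-3, -3, 0].
Expanding [1, -1] (x) [3, 2, 0] (x) [-3, -3, 0] reproduces all 18 entries of T, so T = [1, -1] (x) [3, 2, 0] (x) [-3, -3, 0] and rank(T) ≤ 1.
These bounds meet, so rank(T) = 1.
Check entry T[1,1,1] = 6: (-1)·(2)·(-3) = 6.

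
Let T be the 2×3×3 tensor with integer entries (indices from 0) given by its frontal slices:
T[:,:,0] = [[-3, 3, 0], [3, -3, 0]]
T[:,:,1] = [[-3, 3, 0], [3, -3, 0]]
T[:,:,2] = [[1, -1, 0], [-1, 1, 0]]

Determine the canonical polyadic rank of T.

1

Lower bound: T ≠ 0 (e.g. T[0,0,0] = -3), so rank(T) ≥ 1.
Upper bound: if T = a ⊗ b ⊗ c then every fibre of T is a multiple of the corresponding factor, so read the factors off the fibres through the nonzero entry T[0,0,0] = -3.
The mode-1 fibre T[:,0,0] = [-3, 3] gives a = (1, -1) (primitive direction); the mode-2 fibre T[0,:,0] = [-3, 3, 0] gives b = (1, -1, 0); then c[k] = T[0,0,k] / (a[0]·b[0]) = [-3, -3, 1] / 1 = (-3, -3, 1).
Expanding (1, -1) ⊗ (1, -1, 0) ⊗ (-3, -3, 1) reproduces all 18 entries of T, so T = (1, -1) ⊗ (1, -1, 0) ⊗ (-3, -3, 1) and rank(T) ≤ 1.
These bounds meet, so rank(T) = 1.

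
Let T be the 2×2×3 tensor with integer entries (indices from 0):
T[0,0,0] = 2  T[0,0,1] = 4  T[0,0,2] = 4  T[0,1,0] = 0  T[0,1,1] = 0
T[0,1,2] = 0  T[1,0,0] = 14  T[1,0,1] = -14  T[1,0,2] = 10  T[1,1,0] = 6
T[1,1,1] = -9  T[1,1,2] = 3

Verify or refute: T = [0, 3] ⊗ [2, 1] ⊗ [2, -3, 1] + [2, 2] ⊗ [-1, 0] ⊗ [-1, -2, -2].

Yes

Reconstruct entrywise from the claimed factors. For example, T[1,0,1] = -14 and Σₗ aₗ[1]bₗ[0]cₗ[1] = (3)·(2)·(-3) + (2)·(-1)·(-2) = -14; checking all 12 entries, every one matches. The claim holds.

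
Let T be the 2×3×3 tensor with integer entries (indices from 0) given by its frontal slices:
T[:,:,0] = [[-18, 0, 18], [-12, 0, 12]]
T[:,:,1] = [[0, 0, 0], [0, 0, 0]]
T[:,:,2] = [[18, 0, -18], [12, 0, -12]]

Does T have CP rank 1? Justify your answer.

Yes

If T = a ⊗ b ⊗ c then every fibre of T is a multiple of the corresponding factor, so read the factors off the fibres through the nonzero entry T[0,0,0] = -18.
The mode-1 fibre T[:,0,0] = [-18, -12] gives a = [3, 2] (primitive direction); the mode-2 fibre T[0,:,0] = [-18, 0, 18] gives b = [1, 0, -1]; then c[k] = T[0,0,k] / (a[0]·b[0]) = [-18, 0, 18] / 3 = [-6, 0, 6].
Expanding [3, 2] ⊗ [1, 0, -1] ⊗ [-6, 0, 6] reproduces all 18 entries of T, so T = [3, 2] ⊗ [1, 0, -1] ⊗ [-6, 0, 6] and rank(T) ≤ 1.
Equivalently every frontal slice T[:,:,k] is c[k] times the rank-1 matrix [3, 2] ⊗ [1, 0, -1]. So T has rank 1 (it is nonzero).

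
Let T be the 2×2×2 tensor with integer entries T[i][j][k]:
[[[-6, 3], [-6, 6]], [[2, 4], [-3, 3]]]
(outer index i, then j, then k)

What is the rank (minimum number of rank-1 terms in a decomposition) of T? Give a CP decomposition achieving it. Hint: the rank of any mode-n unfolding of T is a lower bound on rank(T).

rank(T) = 2

Lower bound: the mode-1 unfolding of T (rows indexed by i, columns by (j,k) = (0,0), (0,1), (1,0), (1,1)) is [[-6, 3, -6, 6], [2, 4, -3, 3]].
There the 2×2 minor on rows i ∈ {0, 1}, columns (j,k) ∈ {(0,0), (0,1)} is det [[-6, 3], [2, 4]] = -30 ≠ 0, so this unfolding has rank ≥ 2; CP rank is at least every unfolding rank, so rank(T) ≥ 2. (Unfolding ranks only ever bound the CP rank from below — rank(T) can be strictly larger than all of them — so the matching upper bound has to come from an explicit 2-term decomposition.)
Upper bound — finding two terms. Write S_k = T[:,:,k] for the frontal slices: S₀ = [[-6, -6], [2, -3]], S₁ = [[3, 6], [4, 3]].
If T = a₁ ⊗ b₁ ⊗ c₁ + a₂ ⊗ b₂ ⊗ c₂ then each S_k = c₁[k]·a₁b₁ᵀ + c₂[k]·a₂b₂ᵀ. S₀ and S₁ are linearly independent, so a₁b₁ᵀ and a₂b₂ᵀ must span the same plane of matrices: they are the rank-1 matrices of the form x·S₀ + y·S₁.
det(x·S₀ + y·S₁) is 30·x² − 15·xy − 15·y² = 15·(x − y)(2·x + y), vanishing at (x:y) = (1:1) and (1:-2).
M₁ = S₀ + S₁ = [[-3, 0], [6, 0]] = (-3)·[1, -2][1, 0]ᵀ and M₂ = S₀ − 2·S₁ = [[-12, -18], [-6, -9]] = (-3)·[2, 1][2, 3]ᵀ, so take a₁ = [1, -2], b₁ = [1, 0], a₂ = [2, 1], b₂ = [2, 3].
Each slice is an integer combination of E₁ = a₁b₁ᵀ and E₂ = a₂b₂ᵀ: S₀ = −2·E₁ − E₂, S₁ = −E₁ + E₂; reading off coefficients, c₁ = [-2, -1] and c₂ = [-1, 1].
Hence T = [1, -2] ⊗ [1, 0] ⊗ [-2, -1] + [2, 1] ⊗ [2, 3] ⊗ [-1, 1], so rank(T) ≤ 2.
These bounds meet, so rank(T) = 2.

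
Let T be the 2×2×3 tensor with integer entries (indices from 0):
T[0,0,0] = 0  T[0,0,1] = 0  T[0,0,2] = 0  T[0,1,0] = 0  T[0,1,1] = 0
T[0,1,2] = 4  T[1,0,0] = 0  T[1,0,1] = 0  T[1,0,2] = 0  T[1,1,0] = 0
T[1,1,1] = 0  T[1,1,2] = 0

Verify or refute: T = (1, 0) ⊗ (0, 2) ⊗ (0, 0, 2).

Reconstruct entrywise from the claimed factors. For example, T[0,0,2] = 0 and Σₗ aₗ[0]bₗ[0]cₗ[2] = (1)·(0)·(2) = 0; checking all 12 entries, every one matches. The claim holds.

Yes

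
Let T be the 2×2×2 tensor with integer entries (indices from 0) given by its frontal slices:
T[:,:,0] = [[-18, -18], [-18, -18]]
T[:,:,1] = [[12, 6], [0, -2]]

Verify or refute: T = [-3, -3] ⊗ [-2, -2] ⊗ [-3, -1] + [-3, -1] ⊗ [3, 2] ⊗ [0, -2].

Yes

Reconstruct entrywise from the claimed factors. For example, T[0,0,1] = 12 and Σₗ aₗ[0]bₗ[0]cₗ[1] = (-3)·(-2)·(-1) + (-3)·(3)·(-2) = 12; checking all 8 entries, every one matches. The claim holds.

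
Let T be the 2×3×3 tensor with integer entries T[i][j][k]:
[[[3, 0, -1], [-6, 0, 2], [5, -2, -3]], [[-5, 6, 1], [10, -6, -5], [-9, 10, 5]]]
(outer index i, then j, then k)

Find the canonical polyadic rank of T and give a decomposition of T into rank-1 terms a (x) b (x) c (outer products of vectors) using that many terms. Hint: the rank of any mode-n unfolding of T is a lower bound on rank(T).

Lower bound: in the mode-3 unfolding of T (rows indexed by k, columns by (i,j)) the 3×3 minor on rows k ∈ {0, 1, 2}, columns (i,j) ∈ {(0,0), (0,2), (1,0)} is det [[3, 5, -5], [0, -2, 6], [-1, -3, 1]] = 28 ≠ 0, so that unfolding has rank ≥ 3 and hence rank(T) ≥ 3 (CP rank is at least every unfolding rank, though it can be larger).
Upper bound: T is a sum of 3 rank-1 terms, T = (0, 1) (x) (2, -1, 2) (x) (0, 2, -1) + (1, -2) (x) (1, -2, 2) (x) (2, -2, -2) + (1, -1) (x) (1, -2, 1) (x) (1, 2, 1) (one valid choice — decompositions are not unique — normalised so each a, b is primitive with positive first nonzero entry; check it by expanding all entries), so rank(T) ≤ 3.
These bounds meet, so rank(T) = 3.

rank(T) = 3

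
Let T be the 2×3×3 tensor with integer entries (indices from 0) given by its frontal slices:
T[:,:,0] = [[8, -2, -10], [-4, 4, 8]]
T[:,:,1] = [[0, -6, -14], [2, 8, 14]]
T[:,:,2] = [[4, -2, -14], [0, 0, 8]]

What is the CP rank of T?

3

Lower bound: the mode-2 unfolding of T (rows indexed by j, columns by (i,k) = (0,0), (0,1), (0,2), (1,0), (1,1), (1,2)) is [[8, 0, 4, -4, 2, 0], [-2, -6, -2, 4, 8, 0], [-10, -14, -14, 8, 14, 8]].
There the 3×3 minor on rows j ∈ {0, 1, 2}, columns (i,k) ∈ {(0,0), (0,1), (0,2)} is det [[8, 0, 4], [-2, -6, -2], [-10, -14, -14]] = 320 ≠ 0, so this unfolding has rank ≥ 3; CP rank is at least every unfolding rank, so rank(T) ≥ 3. (Unfolding ranks only ever bound the CP rank from below — rank(T) can be strictly larger than all of them — so the matching upper bound has to come from an explicit 3-term decomposition.)
Upper bound: T is a sum of 3 rank-1 terms, T = (1, -2) ⊗ (0, 1, 1) ⊗ (-2, -2, 2) + (1, -1) ⊗ (1, 1, 2) ⊗ (0, -4, -4) + (2, -1) ⊗ (1, 0, -1) ⊗ (4, 2, 4) (written with every a and b primitive with positive leading entry and the scale carried by c; CP decompositions are not unique, and this one is verified by expanding entrywise), so rank(T) ≤ 3.
These bounds meet, so rank(T) = 3.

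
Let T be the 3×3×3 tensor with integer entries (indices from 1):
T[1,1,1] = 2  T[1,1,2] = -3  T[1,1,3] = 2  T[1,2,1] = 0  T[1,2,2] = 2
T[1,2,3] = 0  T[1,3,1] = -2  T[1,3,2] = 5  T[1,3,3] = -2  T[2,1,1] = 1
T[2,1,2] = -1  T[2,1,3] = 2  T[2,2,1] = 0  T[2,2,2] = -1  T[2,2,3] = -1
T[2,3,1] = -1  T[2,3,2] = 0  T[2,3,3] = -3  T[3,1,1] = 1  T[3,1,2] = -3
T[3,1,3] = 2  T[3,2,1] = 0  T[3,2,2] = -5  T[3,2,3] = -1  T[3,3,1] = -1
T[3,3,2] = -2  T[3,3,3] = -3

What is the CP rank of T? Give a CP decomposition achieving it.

Lower bound: the mode-3 unfolding of T (rows indexed by k, columns by (i,j) = (1,1), (1,2), (1,3), (2,1), (2,2), (2,3), (3,1), (3,2), (3,3)) is [[2, 0, -2, 1, 0, -1, 1, 0, -1], [-3, 2, 5, -1, -1, 0, -3, -5, -2], [2, 0, -2, 2, -1, -3, 2, -1, -3]].
There the 3×3 minor on rows k ∈ {1, 2, 3}, columns (i,j) ∈ {(1,1), (1,2), (2,1)} is det [[2, 0, 1], [-3, 2, -1], [2, 0, 2]] = 4 ≠ 0, so this unfolding has rank ≥ 3; CP rank is at least every unfolding rank, so rank(T) ≥ 3. (Unfolding ranks only ever bound the CP rank from below — rank(T) can be strictly larger than all of them — so the matching upper bound has to come from an explicit 3-term decomposition.)
Upper bound: T is a sum of 3 rank-1 terms, T = [0, 1, 1] ⊗ [1, -1, -2] ⊗ [0, 1, 1] + [1, 0, -2] ⊗ [1, 2, 1] ⊗ [0, 1, 0] + [2, 1, 1] ⊗ [1, 0, -1] ⊗ [1, -2, 1] (one valid choice — decompositions are not unique — normalised so each a, b is primitive with positive first nonzero entry; check it by expanding all entries), so rank(T) ≤ 3.
These bounds meet, so rank(T) = 3.
Check entry T[2,3,3] = -3: (1)·(-2)·(1) + (0)·(1)·(0) + (1)·(-1)·(1) = -3.

rank(T) = 3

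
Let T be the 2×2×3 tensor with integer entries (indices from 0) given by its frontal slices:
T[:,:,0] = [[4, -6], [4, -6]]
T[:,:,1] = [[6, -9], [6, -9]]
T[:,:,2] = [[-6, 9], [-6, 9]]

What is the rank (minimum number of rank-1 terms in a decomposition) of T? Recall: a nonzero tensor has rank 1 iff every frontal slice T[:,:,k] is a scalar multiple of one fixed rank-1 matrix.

1

Lower bound: T ≠ 0 (e.g. T[0,0,0] = 4), so rank(T) ≥ 1.
Upper bound: the mode-1 fibre T[:,0,0] = [4, 4] gives a = [1, 1] (primitive direction); the mode-2 fibre T[0,:,0] = [4, -6] gives b = [2, -3]; then c[k] = T[0,0,k] / (a[0]·b[0]) = [4, 6, -6] / 2 = [2, 3, -3].
Expanding [1, 1] ⊗ [2, -3] ⊗ [2, 3, -3] reproduces all 12 entries of T, so T = [1, 1] ⊗ [2, -3] ⊗ [2, 3, -3] and rank(T) ≤ 1.
These bounds meet, so rank(T) = 1.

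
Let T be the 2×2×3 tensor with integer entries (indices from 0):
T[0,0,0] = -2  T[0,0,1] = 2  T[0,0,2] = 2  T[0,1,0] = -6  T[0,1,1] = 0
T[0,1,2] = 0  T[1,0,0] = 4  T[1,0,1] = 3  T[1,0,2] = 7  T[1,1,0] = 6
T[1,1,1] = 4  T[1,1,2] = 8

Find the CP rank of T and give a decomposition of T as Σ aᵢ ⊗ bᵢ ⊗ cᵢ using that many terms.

Lower bound: the mode-3 unfolding of T (rows indexed by k, columns by (i,j) = (0,0), (0,1), (1,0), (1,1)) is [[-2, -6, 4, 6], [2, 0, 3, 4], [2, 0, 7, 8]].
There the 3×3 minor on rows k ∈ {0, 1, 2}, columns (i,j) ∈ {(0,0), (0,1), (1,0)} is det [[-2, -6, 4], [2, 0, 3], [2, 0, 7]] = 48 ≠ 0, so this unfolding has rank ≥ 3; CP rank is at least every unfolding rank, so rank(T) ≥ 3. (Flattening ranks never certify an upper bound on CP rank; for that we must actually write T with 3 rank-1 terms.)
Upper bound: T is a sum of 3 rank-1 terms, T = [0, 1] ⊗ [1, 1] ⊗ [0, -2, 2] + [1, 1] ⊗ [1, 1] ⊗ [2, 4, 4] + [2, -1] ⊗ [1, 2] ⊗ [-2, -1, -1] (one valid choice — decompositions are not unique — normalised so each a, b is primitive with positive first nonzero entry; check it by expanding all entries), so rank(T) ≤ 3.
These bounds meet, so rank(T) = 3.
Check entry T[1,0,2] = 7: (1)·(1)·(2) + (1)·(1)·(4) + (-1)·(1)·(-1) = 7.

rank(T) = 3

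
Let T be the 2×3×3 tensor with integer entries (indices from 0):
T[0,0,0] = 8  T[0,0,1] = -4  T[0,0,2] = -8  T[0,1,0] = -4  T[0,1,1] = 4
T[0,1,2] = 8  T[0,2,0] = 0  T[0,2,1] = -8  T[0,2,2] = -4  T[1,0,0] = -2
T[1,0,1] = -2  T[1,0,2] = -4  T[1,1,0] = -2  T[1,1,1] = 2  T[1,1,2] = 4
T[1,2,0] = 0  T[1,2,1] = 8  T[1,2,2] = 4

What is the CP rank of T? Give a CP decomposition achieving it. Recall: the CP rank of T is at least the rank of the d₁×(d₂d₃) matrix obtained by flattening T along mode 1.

rank(T) = 3

Lower bound: the mode-3 unfolding of T (rows indexed by k, columns by (i,j) = (0,0), (0,1), (0,2), (1,0), (1,1), (1,2)) is [[8, -4, 0, -2, -2, 0], [-4, 4, -8, -2, 2, 8], [-8, 8, -4, -4, 4, 4]].
There the 3×3 minor on rows k ∈ {0, 1, 2}, columns (i,j) ∈ {(0,0), (0,1), (0,2)} is det [[8, -4, 0], [-4, 4, -8], [-8, 8, -4]] = 192 ≠ 0, so this unfolding has rank ≥ 3; CP rank is at least every unfolding rank, so rank(T) ≥ 3. (Flattening ranks never certify an upper bound on CP rank; for that we must actually write T with 3 rank-1 terms.)
Upper bound: T is a sum of 3 rank-1 terms, T = [1, -1] (x) [0, 0, 1] (x) [0, -8, -4] + [1, -1] (x) [1, 0, 0] (x) [4, 0, 0] + [2, 1] (x) [1, -1, 0] (x) [2, -2, -4] (one valid choice — decompositions are not unique — normalised so each a, b is primitive with positive first nonzero entry; check it by expanding all entries), so rank(T) ≤ 3.
These bounds meet, so rank(T) = 3.
Check entry T[0,0,1] = -4: (1)·(0)·(-8) + (1)·(1)·(0) + (2)·(1)·(-2) = -4.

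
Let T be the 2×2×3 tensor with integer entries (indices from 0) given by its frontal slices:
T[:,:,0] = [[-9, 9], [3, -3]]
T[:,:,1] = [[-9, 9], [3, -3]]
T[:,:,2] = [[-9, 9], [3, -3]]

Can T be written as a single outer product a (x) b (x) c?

Yes

The mode-1 fibre T[:,0,0] = [-9, 3] gives a = [3, -1] (primitive direction); the mode-2 fibre T[0,:,0] = [-9, 9] gives b = [1, -1]; then c[k] = T[0,0,k] / (a[0]·b[0]) = [-9, -9, -9] / 3 = [-3, -3, -3].
Expanding [3, -1] (x) [1, -1] (x) [-3, -3, -3] reproduces all 12 entries of T, so T = [3, -1] (x) [1, -1] (x) [-3, -3, -3] and rank(T) ≤ 1.
Equivalently every frontal slice T[:,:,k] is c[k] times the rank-1 matrix [3, -1] (x) [1, -1]. So T has rank 1 (it is nonzero).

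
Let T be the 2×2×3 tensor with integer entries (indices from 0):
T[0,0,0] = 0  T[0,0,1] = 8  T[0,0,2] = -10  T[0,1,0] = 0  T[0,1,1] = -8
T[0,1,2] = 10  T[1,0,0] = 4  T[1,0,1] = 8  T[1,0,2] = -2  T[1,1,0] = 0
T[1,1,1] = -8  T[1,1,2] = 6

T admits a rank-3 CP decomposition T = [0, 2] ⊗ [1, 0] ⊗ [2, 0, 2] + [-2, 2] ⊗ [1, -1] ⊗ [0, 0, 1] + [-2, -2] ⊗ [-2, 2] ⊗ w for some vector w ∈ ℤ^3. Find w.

w = [0, 2, -2]

Subtract the known terms from T to get the rank-1 residual R = [-2, -2] ⊗ [-2, 2] ⊗ w, so R[i,j,k] = a[i]·b[j]·w[k]. Pick indices with nonzero a[0]·b[0] = (-2)·(-2) = 4. Only the fibre through (0,0,·) is needed: R[0,0,:] = T[0,0,:] − Σₗ aₗ[0]bₗ[0]cₗ = [0, 8, -10] − (0)·(1)·[2, 0, 2] − (-2)·(1)·[0, 0, 1] = [0, 8, -8]. Then w[k] = R[0,0,k] / 4 for each k, giving w = [0, 8, -8] / 4 = [0, 2, -2].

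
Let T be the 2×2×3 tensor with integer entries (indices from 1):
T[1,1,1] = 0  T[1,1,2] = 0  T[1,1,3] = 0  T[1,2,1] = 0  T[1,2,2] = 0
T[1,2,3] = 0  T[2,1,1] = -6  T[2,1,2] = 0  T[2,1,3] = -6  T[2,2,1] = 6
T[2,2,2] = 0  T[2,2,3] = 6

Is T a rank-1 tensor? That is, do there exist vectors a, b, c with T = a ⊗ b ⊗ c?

The mode-1 fibre T[:,1,1] = [0, -6] gives a = [0, 1] (primitive direction); the mode-2 fibre T[2,:,1] = [-6, 6] gives b = [1, -1]; then c[k] = T[2,1,k] / (a[2]·b[1]) = [-6, 0, -6] / 1 = [-6, 0, -6].
Expanding [0, 1] ⊗ [1, -1] ⊗ [-6, 0, -6] reproduces all 12 entries of T, so T = [0, 1] ⊗ [1, -1] ⊗ [-6, 0, -6] and rank(T) ≤ 1.
Equivalently every frontal slice T[:,:,k] is c[k] times the rank-1 matrix [0, 1] ⊗ [1, -1]. So T has rank 1 (it is nonzero).

Yes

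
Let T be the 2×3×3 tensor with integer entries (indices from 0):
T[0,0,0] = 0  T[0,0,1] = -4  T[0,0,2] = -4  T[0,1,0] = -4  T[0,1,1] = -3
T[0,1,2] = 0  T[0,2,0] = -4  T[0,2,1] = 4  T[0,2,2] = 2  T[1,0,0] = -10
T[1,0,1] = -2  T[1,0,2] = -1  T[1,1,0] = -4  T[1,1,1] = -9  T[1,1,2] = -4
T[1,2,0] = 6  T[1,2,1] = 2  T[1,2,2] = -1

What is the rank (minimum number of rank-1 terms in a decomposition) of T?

3

Lower bound: the mode-3 unfolding of T (rows indexed by k, columns by (i,j) = (0,0), (0,1), (0,2), (1,0), (1,1), (1,2)) is [[0, -4, -4, -10, -4, 6], [-4, -3, 4, -2, -9, 2], [-4, 0, 2, -1, -4, -1]].
There the 3×3 minor on rows k ∈ {0, 1, 2}, columns (i,j) ∈ {(0,0), (0,1), (0,2)} is det [[0, -4, -4], [-4, -3, 4], [-4, 0, 2]] = 80 ≠ 0, so this unfolding has rank ≥ 3; CP rank is at least every unfolding rank, so rank(T) ≥ 3. (Unfolding ranks only ever bound the CP rank from below — rank(T) can be strictly larger than all of them — so the matching upper bound has to come from an explicit 3-term decomposition.)
Upper bound: T is a sum of 3 rank-1 terms, T = [1, -1] ⊗ [2, -1, -2] ⊗ [2, -1, -1] + [1, 1] ⊗ [1, -1, 1] ⊗ [-2, 0, -1] + [1, 2] ⊗ [1, 2, -1] ⊗ [-2, -2, -1] (one valid choice — decompositions are not unique — normalised so each a, b is primitive with positive first nonzero entry; check it by expanding all entries), so rank(T) ≤ 3.
These bounds meet, so rank(T) = 3.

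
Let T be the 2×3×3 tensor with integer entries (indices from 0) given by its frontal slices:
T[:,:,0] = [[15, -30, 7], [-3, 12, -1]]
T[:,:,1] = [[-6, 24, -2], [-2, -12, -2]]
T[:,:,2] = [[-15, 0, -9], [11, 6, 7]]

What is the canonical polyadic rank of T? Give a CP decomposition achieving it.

rank(T) = 2

Lower bound: the mode-3 unfolding of T (rows indexed by k, columns by (i,j) = (0,0), (0,1), (0,2), (1,0), (1,1), (1,2)) is [[15, -30, 7, -3, 12, -1], [-6, 24, -2, -2, -12, -2], [-15, 0, -9, 11, 6, 7]].
There the 2×2 minor on rows k ∈ {0, 1}, columns (i,j) ∈ {(0,0), (0,1)} is det [[15, -30], [-6, 24]] = 180 ≠ 0, so this unfolding has rank ≥ 2; CP rank is at least every unfolding rank, so rank(T) ≥ 2. (Unfolding ranks only ever bound the CP rank from below — rank(T) can be strictly larger than all of them — so the matching upper bound has to come from an explicit 2-term decomposition.)
Upper bound — finding two terms. Write S_k = T[:,:,k] for the frontal slices: S₀ = [[15, -30, 7], [-3, 12, -1]], S₁ = [[-6, 24, -2], [-2, -12, -2]], S₂ = [[-15, 0, -9], [11, 6, 7]].
If T = a₁ ⊗ b₁ ⊗ c₁ + a₂ ⊗ b₂ ⊗ c₂ then each S_k = c₁[k]·a₁b₁ᵀ + c₂[k]·a₂b₂ᵀ. S₀ and S₁ are linearly independent, so a₁b₁ᵀ and a₂b₂ᵀ must span the same plane of matrices: they are the rank-1 matrices of the form x·S₀ + y·S₁.
The 2×2 minor of x·S₀ + y·S₁ on rows {0,1}, columns {0,1} is 90·x² − 240·xy + 120·y² = 30·(3·x − 2·y)(x − 2·y), vanishing at (x:y) = (2:3) and (2:1).
M₁ = 2·S₀ + 3·S₁ = [[12, 12, 8], [-12, -12, -8]] = 4·[1, -1][3, 3, 2]ᵀ and M₂ = 2·S₀ + S₁ = [[24, -36, 12], [-8, 12, -4]] = 4·[3, -1][2, -3, 1]ᵀ, so take a₁ = [1, -1], b₁ = [3, 3, 2], a₂ = [3, -1], b₂ = [2, -3, 1].
Each slice is an integer combination of E₁ = a₁b₁ᵀ and E₂ = a₂b₂ᵀ: S₀ = −E₁ + 3·E₂, S₁ = 2·E₁ − 2·E₂, S₂ = −3·E₁ − E₂; reading off coefficients, c₁ = [-1, 2, -3] and c₂ = [3, -2, -1].
Hence T = [1, -1] ⊗ [3, 3, 2] ⊗ [-1, 2, -3] + [3, -1] ⊗ [2, -3, 1] ⊗ [3, -2, -1], so rank(T) ≤ 2.
These bounds meet, so rank(T) = 2.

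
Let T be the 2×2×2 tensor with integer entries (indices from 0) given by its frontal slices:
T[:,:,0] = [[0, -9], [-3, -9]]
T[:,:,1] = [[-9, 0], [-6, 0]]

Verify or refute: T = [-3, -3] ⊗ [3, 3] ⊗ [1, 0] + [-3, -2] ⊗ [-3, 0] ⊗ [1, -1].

Yes

Reconstruct entrywise from the claimed factors. For example, T[0,0,0] = 0 and Σₗ aₗ[0]bₗ[0]cₗ[0] = (-3)·(3)·(1) + (-3)·(-3)·(1) = 0; checking all 8 entries, every one matches. The claim holds.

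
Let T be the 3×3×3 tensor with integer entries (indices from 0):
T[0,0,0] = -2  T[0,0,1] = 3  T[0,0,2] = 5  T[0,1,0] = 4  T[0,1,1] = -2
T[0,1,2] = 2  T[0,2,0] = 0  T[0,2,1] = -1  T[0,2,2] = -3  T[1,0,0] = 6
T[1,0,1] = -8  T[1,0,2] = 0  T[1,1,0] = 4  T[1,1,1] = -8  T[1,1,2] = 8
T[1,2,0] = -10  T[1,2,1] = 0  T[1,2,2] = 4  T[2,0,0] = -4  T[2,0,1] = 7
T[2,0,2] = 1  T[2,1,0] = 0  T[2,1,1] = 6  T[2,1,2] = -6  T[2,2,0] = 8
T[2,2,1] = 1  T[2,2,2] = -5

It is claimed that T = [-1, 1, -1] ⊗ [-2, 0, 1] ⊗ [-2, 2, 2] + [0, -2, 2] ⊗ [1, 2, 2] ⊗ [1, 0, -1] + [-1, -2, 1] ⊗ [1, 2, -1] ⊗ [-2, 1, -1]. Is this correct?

No

Reconstruct entry (1,0,1) from the claimed factors: Σₗ aₗ[1]bₗ[0]cₗ[1] = (1)·(-2)·(2) + (-2)·(1)·(0) + (-2)·(1)·(1) = -6, but T[1,0,1] = -8. The claim is false.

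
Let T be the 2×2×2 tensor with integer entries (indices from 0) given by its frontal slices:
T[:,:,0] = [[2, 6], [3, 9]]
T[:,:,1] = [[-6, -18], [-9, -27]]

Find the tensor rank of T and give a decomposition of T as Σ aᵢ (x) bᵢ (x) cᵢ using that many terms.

rank(T) = 1

Lower bound: T ≠ 0 (e.g. T[0,0,0] = 2), so rank(T) ≥ 1.
Upper bound: if T = a (x) b (x) c then every fibre of T is a multiple of the corresponding factor, so read the factors off the fibres through the nonzero entry T[0,0,0] = 2.
The mode-1 fibre T[:,0,0] = [2, 3] gives a = (2, 3) (primitive direction); the mode-2 fibre T[0,:,0] = [2, 6] gives b = (1, 3); then c[k] = T[0,0,k] / (a[0]·b[0]) = [2, -6] / 2 = (1, -3).
Expanding (2, 3) (x) (1, 3) (x) (1, -3) reproduces all 8 entries of T, so T = (2, 3) (x) (1, 3) (x) (1, -3) and rank(T) ≤ 1.
These bounds meet, so rank(T) = 1.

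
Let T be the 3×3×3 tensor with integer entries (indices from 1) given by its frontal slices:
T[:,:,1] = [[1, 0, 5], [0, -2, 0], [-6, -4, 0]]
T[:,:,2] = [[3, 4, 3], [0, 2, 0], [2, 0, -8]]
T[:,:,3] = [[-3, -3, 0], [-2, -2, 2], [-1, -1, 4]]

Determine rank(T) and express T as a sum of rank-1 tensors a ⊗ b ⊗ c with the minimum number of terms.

rank(T) = 3

Lower bound: the mode-3 unfolding of T (rows indexed by k, columns by (i,j) = (1,1), (1,2), (1,3), (2,1), (2,2), (2,3), (3,1), (3,2), (3,3)) is [[1, 0, 5, 0, -2, 0, -6, -4, 0], [3, 4, 3, 0, 2, 0, 2, 0, -8], [-3, -3, 0, -2, -2, 2, -1, -1, 4]].
There the 3×3 minor on rows k ∈ {1, 2, 3}, columns (i,j) ∈ {(1,1), (1,2), (1,3)} is det [[1, 0, 5], [3, 4, 3], [-3, -3, 0]] = 24 ≠ 0, so this unfolding has rank ≥ 3; CP rank is at least every unfolding rank, so rank(T) ≥ 3. (This is only a lower bound: in general the CP rank may exceed every unfolding rank, so we still need to exhibit 3 rank-1 terms summing to T.)
Upper bound: T is a sum of 3 rank-1 terms, T = (1, 0, -1) ⊗ (1, 1, 2) ⊗ (2, 2, -1) + (1, 1, 1) ⊗ (1, 1, -1) ⊗ (-2, 2, -2) + (1, 2, -2) ⊗ (1, 0, -1) ⊗ (1, -1, 0) (one valid choice — decompositions are not unique — normalised so each a, b is primitive with positive first nonzero entry; check it by expanding all entries), so rank(T) ≤ 3.
These bounds meet, so rank(T) = 3.
Check entry T[1,1,2] = 3: (1)·(1)·(2) + (1)·(1)·(2) + (1)·(1)·(-1) = 3.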